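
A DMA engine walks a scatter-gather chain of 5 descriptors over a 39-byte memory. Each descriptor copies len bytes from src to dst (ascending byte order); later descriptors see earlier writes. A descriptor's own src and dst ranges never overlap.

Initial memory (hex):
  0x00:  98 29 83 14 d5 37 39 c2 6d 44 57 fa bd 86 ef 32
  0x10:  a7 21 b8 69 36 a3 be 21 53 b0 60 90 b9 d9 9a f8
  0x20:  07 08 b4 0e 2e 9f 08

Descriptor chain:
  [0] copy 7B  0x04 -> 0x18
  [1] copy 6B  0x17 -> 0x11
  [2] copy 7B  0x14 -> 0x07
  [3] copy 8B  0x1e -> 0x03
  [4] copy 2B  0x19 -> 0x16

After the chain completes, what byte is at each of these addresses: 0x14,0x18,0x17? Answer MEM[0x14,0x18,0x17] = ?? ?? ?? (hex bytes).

  after D0: wrote 7B at 0x18 = d53739c26d4457
  after D1: wrote 6B at 0x11 = 21d53739c26d
  after D2: wrote 7B at 0x07 = 39c26d21d53739
  after D3: wrote 8B at 0x03 = 57f80708b40e2e9f
  after D4: wrote 2B at 0x16 = 3739
query mem[0x14]=0x39, mem[0x18]=0xd5, mem[0x17]=0x39

MEM[0x14,0x18,0x17] = 39 d5 39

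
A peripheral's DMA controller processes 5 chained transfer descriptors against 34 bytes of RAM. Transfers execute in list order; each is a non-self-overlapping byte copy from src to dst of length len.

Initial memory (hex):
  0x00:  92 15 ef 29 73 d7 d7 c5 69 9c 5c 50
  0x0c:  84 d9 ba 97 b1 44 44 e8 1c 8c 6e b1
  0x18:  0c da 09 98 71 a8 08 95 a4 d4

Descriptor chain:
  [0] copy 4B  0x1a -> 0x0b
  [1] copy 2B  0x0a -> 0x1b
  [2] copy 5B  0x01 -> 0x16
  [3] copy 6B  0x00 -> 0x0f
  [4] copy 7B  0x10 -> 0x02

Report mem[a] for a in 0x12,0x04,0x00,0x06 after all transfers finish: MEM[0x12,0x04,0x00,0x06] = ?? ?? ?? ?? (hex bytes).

MEM[0x12,0x04,0x00,0x06] = 29 29 92 d7

D0: mem[0x0b..0x0e] <- [09 98 71 a8]
D1: mem[0x1b..0x1c] <- [5c 09]
D2: mem[0x16..0x1a] <- [15 ef 29 73 d7]
D3: mem[0x0f..0x14] <- [92 15 ef 29 73 d7]
D4: mem[0x02..0x08] <- [15 ef 29 73 d7 8c 15]
query mem[0x12]=0x29, mem[0x04]=0x29, mem[0x00]=0x92, mem[0x06]=0xd7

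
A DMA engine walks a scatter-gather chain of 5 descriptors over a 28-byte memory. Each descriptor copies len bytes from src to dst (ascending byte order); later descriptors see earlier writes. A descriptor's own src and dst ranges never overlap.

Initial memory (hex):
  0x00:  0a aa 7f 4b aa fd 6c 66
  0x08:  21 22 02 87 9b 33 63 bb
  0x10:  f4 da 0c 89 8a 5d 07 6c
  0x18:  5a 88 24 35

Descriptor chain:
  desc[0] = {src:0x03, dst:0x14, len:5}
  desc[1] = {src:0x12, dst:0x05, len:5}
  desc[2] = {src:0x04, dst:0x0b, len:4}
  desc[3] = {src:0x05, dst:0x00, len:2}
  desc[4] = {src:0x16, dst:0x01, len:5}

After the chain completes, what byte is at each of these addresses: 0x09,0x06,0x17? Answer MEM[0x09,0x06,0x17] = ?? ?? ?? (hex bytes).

D0: mem[0x14..0x18] <- [4b aa fd 6c 66]
D1: mem[0x05..0x09] <- [0c 89 4b aa fd]
D2: mem[0x0b..0x0e] <- [aa 0c 89 4b]
D3: mem[0x00..0x01] <- [0c 89]
D4: mem[0x01..0x05] <- [fd 6c 66 88 24]
query mem[0x09]=0xfd, mem[0x06]=0x89, mem[0x17]=0x6c

MEM[0x09,0x06,0x17] = fd 89 6c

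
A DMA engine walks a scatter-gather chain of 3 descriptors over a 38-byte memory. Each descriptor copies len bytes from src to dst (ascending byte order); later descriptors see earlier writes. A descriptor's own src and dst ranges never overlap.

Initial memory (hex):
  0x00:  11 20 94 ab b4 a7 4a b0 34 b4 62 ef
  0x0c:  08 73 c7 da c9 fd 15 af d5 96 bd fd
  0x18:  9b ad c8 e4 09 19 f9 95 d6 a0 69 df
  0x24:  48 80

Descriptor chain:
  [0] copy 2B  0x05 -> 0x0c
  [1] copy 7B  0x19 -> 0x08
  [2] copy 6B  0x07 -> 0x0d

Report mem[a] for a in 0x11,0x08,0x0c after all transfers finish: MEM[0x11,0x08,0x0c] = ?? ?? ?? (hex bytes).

MEM[0x11,0x08,0x0c] = 09 ad 19

  after D0: wrote 2B at 0x0c = a74a
  after D1: wrote 7B at 0x08 = adc8e40919f995
  after D2: wrote 6B at 0x0d = b0adc8e40919
query mem[0x11]=0x09, mem[0x08]=0xad, mem[0x0c]=0x19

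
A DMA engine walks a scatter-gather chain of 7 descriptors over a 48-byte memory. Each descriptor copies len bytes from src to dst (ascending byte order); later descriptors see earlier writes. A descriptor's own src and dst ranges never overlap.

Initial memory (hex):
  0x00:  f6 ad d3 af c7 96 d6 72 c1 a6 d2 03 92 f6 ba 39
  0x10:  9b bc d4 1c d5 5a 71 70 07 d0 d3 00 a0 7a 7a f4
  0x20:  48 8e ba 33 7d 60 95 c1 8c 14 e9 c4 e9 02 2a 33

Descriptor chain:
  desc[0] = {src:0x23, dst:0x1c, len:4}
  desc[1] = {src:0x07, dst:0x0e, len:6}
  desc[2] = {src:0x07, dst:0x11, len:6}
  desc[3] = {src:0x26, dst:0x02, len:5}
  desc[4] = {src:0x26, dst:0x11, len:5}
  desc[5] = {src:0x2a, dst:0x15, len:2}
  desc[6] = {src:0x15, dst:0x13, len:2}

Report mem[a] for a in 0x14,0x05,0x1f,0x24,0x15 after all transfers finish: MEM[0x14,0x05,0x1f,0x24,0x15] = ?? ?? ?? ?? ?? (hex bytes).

#0 dst[0x1c+4] := {0x33,0x7d,0x60,0x95}
#1 dst[0x0e+6] := {0x72,0xc1,0xa6,0xd2,0x03,0x92}
#2 dst[0x11+6] := {0x72,0xc1,0xa6,0xd2,0x03,0x92}
#3 dst[0x02+5] := {0x95,0xc1,0x8c,0x14,0xe9}
#4 dst[0x11+5] := {0x95,0xc1,0x8c,0x14,0xe9}
#5 dst[0x15+2] := {0xe9,0xc4}
#6 dst[0x13+2] := {0xe9,0xc4}
query mem[0x14]=0xc4, mem[0x05]=0x14, mem[0x1f]=0x95, mem[0x24]=0x7d, mem[0x15]=0xe9

MEM[0x14,0x05,0x1f,0x24,0x15] = c4 14 95 7d e9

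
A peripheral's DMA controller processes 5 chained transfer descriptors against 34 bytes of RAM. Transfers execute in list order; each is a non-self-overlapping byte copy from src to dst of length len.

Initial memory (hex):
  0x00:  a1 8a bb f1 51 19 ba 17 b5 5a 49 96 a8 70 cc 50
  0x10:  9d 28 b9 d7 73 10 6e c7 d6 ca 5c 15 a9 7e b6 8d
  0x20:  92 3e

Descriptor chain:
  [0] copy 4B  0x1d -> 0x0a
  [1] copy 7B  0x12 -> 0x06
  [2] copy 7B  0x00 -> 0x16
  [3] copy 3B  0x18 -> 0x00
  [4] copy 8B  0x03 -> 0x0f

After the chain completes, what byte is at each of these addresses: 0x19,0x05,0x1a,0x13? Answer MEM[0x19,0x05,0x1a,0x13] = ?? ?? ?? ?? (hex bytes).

MEM[0x19,0x05,0x1a,0x13] = f1 19 51 d7

D0: mem[0x0a..0x0d] <- [7e b6 8d 92]
D1: mem[0x06..0x0c] <- [b9 d7 73 10 6e c7 d6]
D2: mem[0x16..0x1c] <- [a1 8a bb f1 51 19 b9]
D3: mem[0x00..0x02] <- [bb f1 51]
D4: mem[0x0f..0x16] <- [f1 51 19 b9 d7 73 10 6e]
query mem[0x19]=0xf1, mem[0x05]=0x19, mem[0x1a]=0x51, mem[0x13]=0xd7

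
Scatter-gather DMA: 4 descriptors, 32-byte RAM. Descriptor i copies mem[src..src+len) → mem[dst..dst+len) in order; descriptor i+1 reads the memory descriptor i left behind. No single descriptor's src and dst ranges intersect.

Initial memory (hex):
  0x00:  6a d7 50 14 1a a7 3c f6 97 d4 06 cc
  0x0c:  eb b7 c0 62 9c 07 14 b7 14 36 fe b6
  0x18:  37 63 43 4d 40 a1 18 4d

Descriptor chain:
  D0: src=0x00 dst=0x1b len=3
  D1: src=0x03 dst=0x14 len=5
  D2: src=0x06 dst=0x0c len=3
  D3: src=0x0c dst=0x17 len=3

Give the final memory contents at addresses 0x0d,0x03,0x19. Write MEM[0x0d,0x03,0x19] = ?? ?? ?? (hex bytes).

  after D0: wrote 3B at 0x1b = 6ad750
  after D1: wrote 5B at 0x14 = 141aa73cf6
  after D2: wrote 3B at 0x0c = 3cf697
  after D3: wrote 3B at 0x17 = 3cf697
query mem[0x0d]=0xf6, mem[0x03]=0x14, mem[0x19]=0x97

MEM[0x0d,0x03,0x19] = f6 14 97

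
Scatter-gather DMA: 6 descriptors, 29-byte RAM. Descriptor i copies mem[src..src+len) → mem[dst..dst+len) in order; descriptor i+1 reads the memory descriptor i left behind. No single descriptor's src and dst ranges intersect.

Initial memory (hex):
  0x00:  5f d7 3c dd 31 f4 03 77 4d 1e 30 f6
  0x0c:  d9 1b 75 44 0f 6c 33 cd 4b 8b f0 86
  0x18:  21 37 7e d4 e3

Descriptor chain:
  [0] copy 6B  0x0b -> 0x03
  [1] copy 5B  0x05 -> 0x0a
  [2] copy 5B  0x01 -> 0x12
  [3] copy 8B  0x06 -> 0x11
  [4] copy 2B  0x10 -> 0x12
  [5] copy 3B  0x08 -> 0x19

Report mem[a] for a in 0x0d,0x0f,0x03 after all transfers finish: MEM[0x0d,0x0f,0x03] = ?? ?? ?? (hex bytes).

MEM[0x0d,0x0f,0x03] = 0f 44 f6

D0: mem[0x03..0x08] <- [f6 d9 1b 75 44 0f]
D1: mem[0x0a..0x0e] <- [1b 75 44 0f 1e]
D2: mem[0x12..0x16] <- [d7 3c f6 d9 1b]
D3: mem[0x11..0x18] <- [75 44 0f 1e 1b 75 44 0f]
D4: mem[0x12..0x13] <- [0f 75]
D5: mem[0x19..0x1b] <- [0f 1e 1b]
query mem[0x0d]=0x0f, mem[0x0f]=0x44, mem[0x03]=0xf6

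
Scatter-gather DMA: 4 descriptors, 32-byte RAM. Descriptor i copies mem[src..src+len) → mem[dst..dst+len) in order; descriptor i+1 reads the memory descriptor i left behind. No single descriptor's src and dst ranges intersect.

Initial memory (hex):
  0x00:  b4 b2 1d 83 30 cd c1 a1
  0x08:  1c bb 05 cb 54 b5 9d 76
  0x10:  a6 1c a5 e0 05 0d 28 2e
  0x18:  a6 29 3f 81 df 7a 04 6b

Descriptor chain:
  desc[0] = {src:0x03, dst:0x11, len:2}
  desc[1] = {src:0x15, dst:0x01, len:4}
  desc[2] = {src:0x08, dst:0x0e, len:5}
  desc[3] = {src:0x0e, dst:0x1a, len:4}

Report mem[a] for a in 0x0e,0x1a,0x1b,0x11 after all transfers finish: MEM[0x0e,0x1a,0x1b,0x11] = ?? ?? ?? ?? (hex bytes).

MEM[0x0e,0x1a,0x1b,0x11] = 1c 1c bb cb

D0: mem[0x11..0x12] <- [83 30]
D1: mem[0x01..0x04] <- [0d 28 2e a6]
D2: mem[0x0e..0x12] <- [1c bb 05 cb 54]
D3: mem[0x1a..0x1d] <- [1c bb 05 cb]
query mem[0x0e]=0x1c, mem[0x1a]=0x1c, mem[0x1b]=0xbb, mem[0x11]=0xcb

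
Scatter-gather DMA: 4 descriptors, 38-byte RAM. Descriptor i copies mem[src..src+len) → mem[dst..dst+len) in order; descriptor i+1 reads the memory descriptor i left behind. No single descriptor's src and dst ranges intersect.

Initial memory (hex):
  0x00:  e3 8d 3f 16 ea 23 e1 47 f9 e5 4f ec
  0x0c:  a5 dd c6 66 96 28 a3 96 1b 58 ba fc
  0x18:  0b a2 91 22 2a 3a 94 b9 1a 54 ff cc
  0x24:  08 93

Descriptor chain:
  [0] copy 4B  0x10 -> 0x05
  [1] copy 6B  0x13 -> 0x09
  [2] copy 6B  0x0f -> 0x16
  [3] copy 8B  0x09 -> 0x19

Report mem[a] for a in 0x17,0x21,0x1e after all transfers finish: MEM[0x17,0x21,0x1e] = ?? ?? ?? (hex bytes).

MEM[0x17,0x21,0x1e] = 96 54 0b

#0 dst[0x05+4] := {0x96,0x28,0xa3,0x96}
#1 dst[0x09+6] := {0x96,0x1b,0x58,0xba,0xfc,0x0b}
#2 dst[0x16+6] := {0x66,0x96,0x28,0xa3,0x96,0x1b}
#3 dst[0x19+8] := {0x96,0x1b,0x58,0xba,0xfc,0x0b,0x66,0x96}
query mem[0x17]=0x96, mem[0x21]=0x54, mem[0x1e]=0x0b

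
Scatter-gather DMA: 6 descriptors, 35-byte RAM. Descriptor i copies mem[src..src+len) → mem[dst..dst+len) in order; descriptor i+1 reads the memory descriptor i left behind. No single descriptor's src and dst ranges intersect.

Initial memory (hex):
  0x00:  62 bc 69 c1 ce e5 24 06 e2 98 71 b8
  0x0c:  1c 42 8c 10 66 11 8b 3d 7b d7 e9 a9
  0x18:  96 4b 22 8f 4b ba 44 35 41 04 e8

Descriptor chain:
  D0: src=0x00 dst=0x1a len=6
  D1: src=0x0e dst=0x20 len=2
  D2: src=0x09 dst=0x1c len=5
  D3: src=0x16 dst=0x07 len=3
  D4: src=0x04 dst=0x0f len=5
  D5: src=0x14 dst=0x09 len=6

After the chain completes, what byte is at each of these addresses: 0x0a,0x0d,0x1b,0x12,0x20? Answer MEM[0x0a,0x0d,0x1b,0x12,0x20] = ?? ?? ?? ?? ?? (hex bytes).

MEM[0x0a,0x0d,0x1b,0x12,0x20] = d7 96 bc e9 42

[0] 0x00->0x1a len=6 : 62 bc 69 c1 ce e5
[1] 0x0e->0x20 len=2 : 8c 10
[2] 0x09->0x1c len=5 : 98 71 b8 1c 42
[3] 0x16->0x07 len=3 : e9 a9 96
[4] 0x04->0x0f len=5 : ce e5 24 e9 a9
[5] 0x14->0x09 len=6 : 7b d7 e9 a9 96 4b
query mem[0x0a]=0xd7, mem[0x0d]=0x96, mem[0x1b]=0xbc, mem[0x12]=0xe9, mem[0x20]=0x42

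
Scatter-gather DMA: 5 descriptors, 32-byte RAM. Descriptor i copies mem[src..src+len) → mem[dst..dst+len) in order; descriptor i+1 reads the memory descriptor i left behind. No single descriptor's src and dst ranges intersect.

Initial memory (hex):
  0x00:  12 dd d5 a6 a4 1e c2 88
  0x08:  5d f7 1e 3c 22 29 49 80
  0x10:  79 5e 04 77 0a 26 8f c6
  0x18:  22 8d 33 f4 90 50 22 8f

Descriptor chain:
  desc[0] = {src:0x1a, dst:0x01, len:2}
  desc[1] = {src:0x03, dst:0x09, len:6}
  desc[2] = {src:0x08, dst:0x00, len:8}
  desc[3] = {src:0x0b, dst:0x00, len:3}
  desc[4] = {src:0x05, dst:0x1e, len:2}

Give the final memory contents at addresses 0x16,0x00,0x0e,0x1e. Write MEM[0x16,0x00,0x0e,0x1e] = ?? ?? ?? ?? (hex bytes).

[0] 0x1a->0x01 len=2 : 33 f4
[1] 0x03->0x09 len=6 : a6 a4 1e c2 88 5d
[2] 0x08->0x00 len=8 : 5d a6 a4 1e c2 88 5d 80
[3] 0x0b->0x00 len=3 : 1e c2 88
[4] 0x05->0x1e len=2 : 88 5d
query mem[0x16]=0x8f, mem[0x00]=0x1e, mem[0x0e]=0x5d, mem[0x1e]=0x88

MEM[0x16,0x00,0x0e,0x1e] = 8f 1e 5d 88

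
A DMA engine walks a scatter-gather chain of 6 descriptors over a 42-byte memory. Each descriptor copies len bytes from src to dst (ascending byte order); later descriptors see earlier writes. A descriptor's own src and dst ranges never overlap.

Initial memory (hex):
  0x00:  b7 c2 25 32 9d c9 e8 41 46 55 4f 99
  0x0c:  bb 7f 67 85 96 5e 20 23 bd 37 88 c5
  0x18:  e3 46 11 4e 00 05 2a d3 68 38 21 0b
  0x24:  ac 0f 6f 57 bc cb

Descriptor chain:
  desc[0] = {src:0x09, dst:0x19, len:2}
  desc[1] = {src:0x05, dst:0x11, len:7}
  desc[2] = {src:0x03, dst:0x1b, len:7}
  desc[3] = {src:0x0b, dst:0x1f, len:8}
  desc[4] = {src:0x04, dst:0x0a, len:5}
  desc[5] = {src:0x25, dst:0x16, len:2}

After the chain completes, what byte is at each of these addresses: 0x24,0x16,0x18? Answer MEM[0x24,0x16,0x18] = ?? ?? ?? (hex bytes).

MEM[0x24,0x16,0x18] = 96 c9 e3

[0] 0x09->0x19 len=2 : 55 4f
[1] 0x05->0x11 len=7 : c9 e8 41 46 55 4f 99
[2] 0x03->0x1b len=7 : 32 9d c9 e8 41 46 55
[3] 0x0b->0x1f len=8 : 99 bb 7f 67 85 96 c9 e8
[4] 0x04->0x0a len=5 : 9d c9 e8 41 46
[5] 0x25->0x16 len=2 : c9 e8
query mem[0x24]=0x96, mem[0x16]=0xc9, mem[0x18]=0xe3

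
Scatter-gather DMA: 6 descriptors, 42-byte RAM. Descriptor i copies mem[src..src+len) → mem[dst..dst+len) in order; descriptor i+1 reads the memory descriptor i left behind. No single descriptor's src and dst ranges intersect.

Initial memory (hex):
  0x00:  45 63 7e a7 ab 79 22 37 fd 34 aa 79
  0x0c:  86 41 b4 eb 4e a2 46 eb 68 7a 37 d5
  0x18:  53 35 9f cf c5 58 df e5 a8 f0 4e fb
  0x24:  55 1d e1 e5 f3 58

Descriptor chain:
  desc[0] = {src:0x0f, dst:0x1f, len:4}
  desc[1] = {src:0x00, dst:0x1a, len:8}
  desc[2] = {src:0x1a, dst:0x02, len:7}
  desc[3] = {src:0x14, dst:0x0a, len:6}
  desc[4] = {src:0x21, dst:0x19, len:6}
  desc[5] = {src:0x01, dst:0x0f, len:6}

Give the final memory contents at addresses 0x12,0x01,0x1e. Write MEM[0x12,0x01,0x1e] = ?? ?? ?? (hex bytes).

#0 dst[0x1f+4] := {0xeb,0x4e,0xa2,0x46}
#1 dst[0x1a+8] := {0x45,0x63,0x7e,0xa7,0xab,0x79,0x22,0x37}
#2 dst[0x02+7] := {0x45,0x63,0x7e,0xa7,0xab,0x79,0x22}
#3 dst[0x0a+6] := {0x68,0x7a,0x37,0xd5,0x53,0x35}
#4 dst[0x19+6] := {0x37,0x46,0xfb,0x55,0x1d,0xe1}
#5 dst[0x0f+6] := {0x63,0x45,0x63,0x7e,0xa7,0xab}
query mem[0x12]=0x7e, mem[0x01]=0x63, mem[0x1e]=0xe1

MEM[0x12,0x01,0x1e] = 7e 63 e1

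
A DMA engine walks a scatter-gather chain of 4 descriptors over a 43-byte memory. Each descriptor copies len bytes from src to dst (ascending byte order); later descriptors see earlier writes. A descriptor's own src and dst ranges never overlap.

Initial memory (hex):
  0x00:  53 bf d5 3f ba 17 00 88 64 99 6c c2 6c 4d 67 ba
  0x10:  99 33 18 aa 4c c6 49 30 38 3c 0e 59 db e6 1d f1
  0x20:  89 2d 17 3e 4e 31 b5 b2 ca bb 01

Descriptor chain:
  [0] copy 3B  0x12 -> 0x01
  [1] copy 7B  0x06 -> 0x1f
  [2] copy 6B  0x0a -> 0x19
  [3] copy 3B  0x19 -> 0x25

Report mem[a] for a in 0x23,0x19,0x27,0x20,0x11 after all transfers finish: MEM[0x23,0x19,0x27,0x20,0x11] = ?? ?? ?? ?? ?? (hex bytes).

MEM[0x23,0x19,0x27,0x20,0x11] = 6c 6c 6c 88 33

D0: mem[0x01..0x03] <- [18 aa 4c]
D1: mem[0x1f..0x25] <- [00 88 64 99 6c c2 6c]
D2: mem[0x19..0x1e] <- [6c c2 6c 4d 67 ba]
D3: mem[0x25..0x27] <- [6c c2 6c]
query mem[0x23]=0x6c, mem[0x19]=0x6c, mem[0x27]=0x6c, mem[0x20]=0x88, mem[0x11]=0x33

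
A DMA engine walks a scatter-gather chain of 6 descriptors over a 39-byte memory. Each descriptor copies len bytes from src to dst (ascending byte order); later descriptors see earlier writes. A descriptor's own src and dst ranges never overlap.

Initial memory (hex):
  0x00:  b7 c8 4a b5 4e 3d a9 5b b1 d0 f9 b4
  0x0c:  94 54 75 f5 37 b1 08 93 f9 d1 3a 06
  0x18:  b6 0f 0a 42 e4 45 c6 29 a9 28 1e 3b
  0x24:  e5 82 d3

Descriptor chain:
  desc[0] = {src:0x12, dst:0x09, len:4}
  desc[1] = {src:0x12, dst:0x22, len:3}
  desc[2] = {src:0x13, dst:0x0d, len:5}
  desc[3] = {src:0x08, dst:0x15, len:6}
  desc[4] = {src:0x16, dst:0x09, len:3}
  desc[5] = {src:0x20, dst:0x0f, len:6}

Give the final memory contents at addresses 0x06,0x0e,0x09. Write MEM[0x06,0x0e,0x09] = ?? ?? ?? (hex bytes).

MEM[0x06,0x0e,0x09] = a9 f9 08

  after D0: wrote 4B at 0x09 = 0893f9d1
  after D1: wrote 3B at 0x22 = 0893f9
  after D2: wrote 5B at 0x0d = 93f9d13a06
  after D3: wrote 6B at 0x15 = b10893f9d193
  after D4: wrote 3B at 0x09 = 0893f9
  after D5: wrote 6B at 0x0f = a9280893f982
query mem[0x06]=0xa9, mem[0x0e]=0xf9, mem[0x09]=0x08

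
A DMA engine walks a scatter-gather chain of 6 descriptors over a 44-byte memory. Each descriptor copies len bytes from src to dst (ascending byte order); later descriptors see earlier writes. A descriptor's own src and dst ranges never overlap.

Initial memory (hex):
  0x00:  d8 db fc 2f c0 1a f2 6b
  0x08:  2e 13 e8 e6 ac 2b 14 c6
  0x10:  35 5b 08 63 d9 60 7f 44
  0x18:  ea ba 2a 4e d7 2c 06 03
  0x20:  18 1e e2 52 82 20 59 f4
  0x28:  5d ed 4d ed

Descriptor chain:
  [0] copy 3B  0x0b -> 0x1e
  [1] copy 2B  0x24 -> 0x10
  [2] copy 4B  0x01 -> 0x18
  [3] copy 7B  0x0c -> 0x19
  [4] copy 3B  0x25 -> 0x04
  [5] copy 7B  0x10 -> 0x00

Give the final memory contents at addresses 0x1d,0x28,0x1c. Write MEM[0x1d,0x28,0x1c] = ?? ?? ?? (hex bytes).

  after D0: wrote 3B at 0x1e = e6ac2b
  after D1: wrote 2B at 0x10 = 8220
  after D2: wrote 4B at 0x18 = dbfc2fc0
  after D3: wrote 7B at 0x19 = ac2b14c6822008
  after D4: wrote 3B at 0x04 = 2059f4
  after D5: wrote 7B at 0x00 = 82200863d9607f
query mem[0x1d]=0x82, mem[0x28]=0x5d, mem[0x1c]=0xc6

MEM[0x1d,0x28,0x1c] = 82 5d c6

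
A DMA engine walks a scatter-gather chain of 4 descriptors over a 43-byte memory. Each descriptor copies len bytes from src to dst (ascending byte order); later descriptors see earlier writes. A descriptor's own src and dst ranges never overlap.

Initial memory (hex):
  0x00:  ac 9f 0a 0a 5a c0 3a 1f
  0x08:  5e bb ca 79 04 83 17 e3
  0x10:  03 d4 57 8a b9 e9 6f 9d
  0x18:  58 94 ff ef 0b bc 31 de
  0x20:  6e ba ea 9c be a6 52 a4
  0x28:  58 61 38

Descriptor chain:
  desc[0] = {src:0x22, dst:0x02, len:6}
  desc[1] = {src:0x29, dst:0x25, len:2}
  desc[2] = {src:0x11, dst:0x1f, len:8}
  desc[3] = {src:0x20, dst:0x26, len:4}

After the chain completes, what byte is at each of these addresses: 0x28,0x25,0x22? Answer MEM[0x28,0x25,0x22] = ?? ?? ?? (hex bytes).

  after D0: wrote 6B at 0x02 = ea9cbea652a4
  after D1: wrote 2B at 0x25 = 6138
  after D2: wrote 8B at 0x1f = d4578ab9e96f9d58
  after D3: wrote 4B at 0x26 = 578ab9e9
query mem[0x28]=0xb9, mem[0x25]=0x9d, mem[0x22]=0xb9

MEM[0x28,0x25,0x22] = b9 9d b9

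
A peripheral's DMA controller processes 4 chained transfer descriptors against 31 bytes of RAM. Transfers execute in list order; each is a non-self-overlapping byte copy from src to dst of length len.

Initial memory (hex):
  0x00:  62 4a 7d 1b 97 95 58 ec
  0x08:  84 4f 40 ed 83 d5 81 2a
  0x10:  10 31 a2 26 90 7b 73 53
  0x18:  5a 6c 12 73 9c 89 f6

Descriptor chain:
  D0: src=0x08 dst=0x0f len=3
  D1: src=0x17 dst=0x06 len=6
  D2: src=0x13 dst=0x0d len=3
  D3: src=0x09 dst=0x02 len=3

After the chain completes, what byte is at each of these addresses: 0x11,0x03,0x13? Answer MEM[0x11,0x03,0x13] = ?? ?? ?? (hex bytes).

MEM[0x11,0x03,0x13] = 40 73 26

[0] 0x08->0x0f len=3 : 84 4f 40
[1] 0x17->0x06 len=6 : 53 5a 6c 12 73 9c
[2] 0x13->0x0d len=3 : 26 90 7b
[3] 0x09->0x02 len=3 : 12 73 9c
query mem[0x11]=0x40, mem[0x03]=0x73, mem[0x13]=0x26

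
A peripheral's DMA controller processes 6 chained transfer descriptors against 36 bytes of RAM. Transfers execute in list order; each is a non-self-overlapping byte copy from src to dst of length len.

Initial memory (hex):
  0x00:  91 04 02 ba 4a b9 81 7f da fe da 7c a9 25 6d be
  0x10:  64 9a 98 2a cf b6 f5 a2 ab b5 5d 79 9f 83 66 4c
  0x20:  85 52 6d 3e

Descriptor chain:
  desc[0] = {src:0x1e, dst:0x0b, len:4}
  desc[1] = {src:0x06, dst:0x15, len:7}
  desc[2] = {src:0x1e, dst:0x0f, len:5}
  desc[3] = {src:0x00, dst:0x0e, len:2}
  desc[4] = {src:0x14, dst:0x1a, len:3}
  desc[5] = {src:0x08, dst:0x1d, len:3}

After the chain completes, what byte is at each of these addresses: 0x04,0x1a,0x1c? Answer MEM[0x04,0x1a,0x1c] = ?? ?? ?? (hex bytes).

[0] 0x1e->0x0b len=4 : 66 4c 85 52
[1] 0x06->0x15 len=7 : 81 7f da fe da 66 4c
[2] 0x1e->0x0f len=5 : 66 4c 85 52 6d
[3] 0x00->0x0e len=2 : 91 04
[4] 0x14->0x1a len=3 : cf 81 7f
[5] 0x08->0x1d len=3 : da fe da
query mem[0x04]=0x4a, mem[0x1a]=0xcf, mem[0x1c]=0x7f

MEM[0x04,0x1a,0x1c] = 4a cf 7f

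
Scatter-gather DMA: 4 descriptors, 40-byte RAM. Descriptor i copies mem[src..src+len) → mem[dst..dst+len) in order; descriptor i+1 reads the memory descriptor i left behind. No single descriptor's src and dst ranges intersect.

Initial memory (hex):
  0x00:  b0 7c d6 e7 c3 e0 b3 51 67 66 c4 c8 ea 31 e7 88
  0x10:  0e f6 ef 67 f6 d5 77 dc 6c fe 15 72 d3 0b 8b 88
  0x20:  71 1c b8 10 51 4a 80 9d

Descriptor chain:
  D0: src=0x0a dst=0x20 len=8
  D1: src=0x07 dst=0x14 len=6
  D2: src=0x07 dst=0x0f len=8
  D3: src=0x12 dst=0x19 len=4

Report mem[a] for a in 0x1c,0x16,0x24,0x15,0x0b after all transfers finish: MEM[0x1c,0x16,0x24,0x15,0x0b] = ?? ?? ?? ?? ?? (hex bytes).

#0 dst[0x20+8] := {0xc4,0xc8,0xea,0x31,0xe7,0x88,0x0e,0xf6}
#1 dst[0x14+6] := {0x51,0x67,0x66,0xc4,0xc8,0xea}
#2 dst[0x0f+8] := {0x51,0x67,0x66,0xc4,0xc8,0xea,0x31,0xe7}
#3 dst[0x19+4] := {0xc4,0xc8,0xea,0x31}
query mem[0x1c]=0x31, mem[0x16]=0xe7, mem[0x24]=0xe7, mem[0x15]=0x31, mem[0x0b]=0xc8

MEM[0x1c,0x16,0x24,0x15,0x0b] = 31 e7 e7 31 c8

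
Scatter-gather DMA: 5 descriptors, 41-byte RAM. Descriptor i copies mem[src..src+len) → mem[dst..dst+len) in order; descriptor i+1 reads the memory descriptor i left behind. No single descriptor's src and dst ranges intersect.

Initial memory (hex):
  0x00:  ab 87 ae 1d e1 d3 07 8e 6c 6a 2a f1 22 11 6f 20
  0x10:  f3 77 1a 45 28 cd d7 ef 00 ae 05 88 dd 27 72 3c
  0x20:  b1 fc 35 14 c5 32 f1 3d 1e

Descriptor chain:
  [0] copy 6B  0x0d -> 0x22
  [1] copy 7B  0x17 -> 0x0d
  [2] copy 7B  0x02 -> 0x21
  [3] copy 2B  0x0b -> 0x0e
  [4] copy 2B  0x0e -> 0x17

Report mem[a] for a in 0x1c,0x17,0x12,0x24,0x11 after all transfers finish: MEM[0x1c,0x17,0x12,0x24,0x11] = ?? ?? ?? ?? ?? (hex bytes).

D0: mem[0x22..0x27] <- [11 6f 20 f3 77 1a]
D1: mem[0x0d..0x13] <- [ef 00 ae 05 88 dd 27]
D2: mem[0x21..0x27] <- [ae 1d e1 d3 07 8e 6c]
D3: mem[0x0e..0x0f] <- [f1 22]
D4: mem[0x17..0x18] <- [f1 22]
query mem[0x1c]=0xdd, mem[0x17]=0xf1, mem[0x12]=0xdd, mem[0x24]=0xd3, mem[0x11]=0x88

MEM[0x1c,0x17,0x12,0x24,0x11] = dd f1 dd d3 88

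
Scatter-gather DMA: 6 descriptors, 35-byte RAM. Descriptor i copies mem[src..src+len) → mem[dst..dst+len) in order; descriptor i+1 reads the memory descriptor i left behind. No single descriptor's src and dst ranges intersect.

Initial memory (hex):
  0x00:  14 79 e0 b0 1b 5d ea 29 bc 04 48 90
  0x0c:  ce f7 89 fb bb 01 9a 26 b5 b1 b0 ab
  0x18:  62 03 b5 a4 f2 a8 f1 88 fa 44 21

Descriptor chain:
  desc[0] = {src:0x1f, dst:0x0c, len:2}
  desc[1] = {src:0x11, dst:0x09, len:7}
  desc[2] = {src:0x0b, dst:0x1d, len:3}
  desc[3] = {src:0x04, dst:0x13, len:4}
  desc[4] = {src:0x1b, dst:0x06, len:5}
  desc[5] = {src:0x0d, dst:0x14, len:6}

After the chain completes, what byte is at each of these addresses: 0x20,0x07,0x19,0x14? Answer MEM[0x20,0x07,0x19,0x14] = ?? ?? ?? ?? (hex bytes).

  after D0: wrote 2B at 0x0c = 88fa
  after D1: wrote 7B at 0x09 = 019a26b5b1b0ab
  after D2: wrote 3B at 0x1d = 26b5b1
  after D3: wrote 4B at 0x13 = 1b5dea29
  after D4: wrote 5B at 0x06 = a4f226b5b1
  after D5: wrote 6B at 0x14 = b1b0abbb019a
query mem[0x20]=0xfa, mem[0x07]=0xf2, mem[0x19]=0x9a, mem[0x14]=0xb1

MEM[0x20,0x07,0x19,0x14] = fa f2 9a b1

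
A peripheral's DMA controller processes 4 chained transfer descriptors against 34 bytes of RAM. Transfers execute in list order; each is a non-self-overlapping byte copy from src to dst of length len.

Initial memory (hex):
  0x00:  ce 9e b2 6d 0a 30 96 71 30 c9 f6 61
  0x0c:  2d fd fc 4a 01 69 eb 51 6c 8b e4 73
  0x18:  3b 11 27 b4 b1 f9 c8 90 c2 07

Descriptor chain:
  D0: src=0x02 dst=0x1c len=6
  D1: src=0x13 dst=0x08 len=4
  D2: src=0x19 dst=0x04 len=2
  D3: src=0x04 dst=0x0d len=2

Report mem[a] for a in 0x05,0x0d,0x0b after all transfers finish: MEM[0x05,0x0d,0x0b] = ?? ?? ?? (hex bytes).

MEM[0x05,0x0d,0x0b] = 27 11 e4

  after D0: wrote 6B at 0x1c = b26d0a309671
  after D1: wrote 4B at 0x08 = 516c8be4
  after D2: wrote 2B at 0x04 = 1127
  after D3: wrote 2B at 0x0d = 1127
query mem[0x05]=0x27, mem[0x0d]=0x11, mem[0x0b]=0xe4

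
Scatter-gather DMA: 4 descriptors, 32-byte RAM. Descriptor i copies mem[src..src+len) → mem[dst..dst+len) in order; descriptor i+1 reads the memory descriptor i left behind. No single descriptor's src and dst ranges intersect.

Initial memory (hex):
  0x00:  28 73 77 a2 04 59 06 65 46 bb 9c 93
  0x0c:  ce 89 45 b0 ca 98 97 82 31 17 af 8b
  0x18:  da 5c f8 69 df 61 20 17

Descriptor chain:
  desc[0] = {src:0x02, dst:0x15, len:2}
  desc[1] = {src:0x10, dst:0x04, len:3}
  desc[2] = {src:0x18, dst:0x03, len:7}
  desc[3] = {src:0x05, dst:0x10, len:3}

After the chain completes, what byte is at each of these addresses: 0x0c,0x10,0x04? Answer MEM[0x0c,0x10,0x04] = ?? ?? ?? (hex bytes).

MEM[0x0c,0x10,0x04] = ce f8 5c

[0] 0x02->0x15 len=2 : 77 a2
[1] 0x10->0x04 len=3 : ca 98 97
[2] 0x18->0x03 len=7 : da 5c f8 69 df 61 20
[3] 0x05->0x10 len=3 : f8 69 df
query mem[0x0c]=0xce, mem[0x10]=0xf8, mem[0x04]=0x5c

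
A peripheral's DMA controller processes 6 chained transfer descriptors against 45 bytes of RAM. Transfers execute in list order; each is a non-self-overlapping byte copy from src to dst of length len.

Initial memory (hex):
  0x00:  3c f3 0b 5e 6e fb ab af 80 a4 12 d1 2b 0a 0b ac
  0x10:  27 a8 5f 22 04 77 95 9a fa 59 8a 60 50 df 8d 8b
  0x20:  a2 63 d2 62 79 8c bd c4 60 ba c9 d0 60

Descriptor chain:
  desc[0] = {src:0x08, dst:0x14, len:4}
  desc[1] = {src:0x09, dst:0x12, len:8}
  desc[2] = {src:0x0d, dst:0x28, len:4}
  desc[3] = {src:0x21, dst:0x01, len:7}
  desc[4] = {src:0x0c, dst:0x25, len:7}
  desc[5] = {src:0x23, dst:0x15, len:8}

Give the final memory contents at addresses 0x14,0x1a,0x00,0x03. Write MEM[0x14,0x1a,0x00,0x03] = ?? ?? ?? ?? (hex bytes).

  after D0: wrote 4B at 0x14 = 80a412d1
  after D1: wrote 8B at 0x12 = a412d12b0a0bac27
  after D2: wrote 4B at 0x28 = 0a0bac27
  after D3: wrote 7B at 0x01 = 63d262798cbdc4
  after D4: wrote 7B at 0x25 = 2b0a0bac27a8a4
  after D5: wrote 8B at 0x15 = 62792b0a0bac27a8
query mem[0x14]=0xd1, mem[0x1a]=0xac, mem[0x00]=0x3c, mem[0x03]=0x62

MEM[0x14,0x1a,0x00,0x03] = d1 ac 3c 62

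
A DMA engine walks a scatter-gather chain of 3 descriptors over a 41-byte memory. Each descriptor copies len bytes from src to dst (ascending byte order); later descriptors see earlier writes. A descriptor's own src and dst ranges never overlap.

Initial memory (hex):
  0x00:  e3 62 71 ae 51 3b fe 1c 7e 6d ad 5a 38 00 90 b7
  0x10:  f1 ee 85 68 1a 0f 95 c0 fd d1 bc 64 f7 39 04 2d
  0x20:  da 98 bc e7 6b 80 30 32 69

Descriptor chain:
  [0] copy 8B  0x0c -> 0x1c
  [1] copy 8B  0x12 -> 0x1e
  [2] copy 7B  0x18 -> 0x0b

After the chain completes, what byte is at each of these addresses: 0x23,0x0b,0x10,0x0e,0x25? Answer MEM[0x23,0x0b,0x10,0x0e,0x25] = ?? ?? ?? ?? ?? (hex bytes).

MEM[0x23,0x0b,0x10,0x0e,0x25] = c0 fd 00 64 d1

[0] 0x0c->0x1c len=8 : 38 00 90 b7 f1 ee 85 68
[1] 0x12->0x1e len=8 : 85 68 1a 0f 95 c0 fd d1
[2] 0x18->0x0b len=7 : fd d1 bc 64 38 00 85
query mem[0x23]=0xc0, mem[0x0b]=0xfd, mem[0x10]=0x00, mem[0x0e]=0x64, mem[0x25]=0xd1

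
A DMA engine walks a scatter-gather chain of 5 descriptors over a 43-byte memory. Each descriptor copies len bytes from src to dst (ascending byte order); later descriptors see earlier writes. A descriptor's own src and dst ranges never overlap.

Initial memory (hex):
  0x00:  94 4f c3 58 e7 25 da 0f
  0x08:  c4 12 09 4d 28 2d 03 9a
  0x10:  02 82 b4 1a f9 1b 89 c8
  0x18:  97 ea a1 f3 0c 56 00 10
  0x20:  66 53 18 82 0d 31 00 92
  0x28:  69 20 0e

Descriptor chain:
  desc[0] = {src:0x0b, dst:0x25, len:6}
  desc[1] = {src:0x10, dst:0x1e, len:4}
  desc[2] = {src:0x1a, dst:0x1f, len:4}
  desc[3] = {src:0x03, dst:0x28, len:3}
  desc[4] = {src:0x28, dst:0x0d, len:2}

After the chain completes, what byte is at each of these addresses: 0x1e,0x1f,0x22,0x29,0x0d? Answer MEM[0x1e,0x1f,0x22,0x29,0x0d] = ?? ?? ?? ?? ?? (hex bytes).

MEM[0x1e,0x1f,0x22,0x29,0x0d] = 02 a1 56 e7 58

#0 dst[0x25+6] := {0x4d,0x28,0x2d,0x03,0x9a,0x02}
#1 dst[0x1e+4] := {0x02,0x82,0xb4,0x1a}
#2 dst[0x1f+4] := {0xa1,0xf3,0x0c,0x56}
#3 dst[0x28+3] := {0x58,0xe7,0x25}
#4 dst[0x0d+2] := {0x58,0xe7}
query mem[0x1e]=0x02, mem[0x1f]=0xa1, mem[0x22]=0x56, mem[0x29]=0xe7, mem[0x0d]=0x58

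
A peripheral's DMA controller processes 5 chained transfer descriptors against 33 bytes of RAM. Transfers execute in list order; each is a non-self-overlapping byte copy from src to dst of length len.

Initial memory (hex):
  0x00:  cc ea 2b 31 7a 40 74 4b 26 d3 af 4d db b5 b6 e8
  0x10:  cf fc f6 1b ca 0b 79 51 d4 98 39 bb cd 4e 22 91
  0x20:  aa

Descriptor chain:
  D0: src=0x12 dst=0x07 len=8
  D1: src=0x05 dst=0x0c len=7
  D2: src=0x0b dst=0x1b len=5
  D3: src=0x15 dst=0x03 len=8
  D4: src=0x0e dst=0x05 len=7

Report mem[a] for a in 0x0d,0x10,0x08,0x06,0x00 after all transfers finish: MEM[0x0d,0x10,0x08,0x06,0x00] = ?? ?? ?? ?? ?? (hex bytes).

[0] 0x12->0x07 len=8 : f6 1b ca 0b 79 51 d4 98
[1] 0x05->0x0c len=7 : 40 74 f6 1b ca 0b 79
[2] 0x0b->0x1b len=5 : 79 40 74 f6 1b
[3] 0x15->0x03 len=8 : 0b 79 51 d4 98 39 79 40
[4] 0x0e->0x05 len=7 : f6 1b ca 0b 79 1b ca
query mem[0x0d]=0x74, mem[0x10]=0xca, mem[0x08]=0x0b, mem[0x06]=0x1b, mem[0x00]=0xcc

MEM[0x0d,0x10,0x08,0x06,0x00] = 74 ca 0b 1b cc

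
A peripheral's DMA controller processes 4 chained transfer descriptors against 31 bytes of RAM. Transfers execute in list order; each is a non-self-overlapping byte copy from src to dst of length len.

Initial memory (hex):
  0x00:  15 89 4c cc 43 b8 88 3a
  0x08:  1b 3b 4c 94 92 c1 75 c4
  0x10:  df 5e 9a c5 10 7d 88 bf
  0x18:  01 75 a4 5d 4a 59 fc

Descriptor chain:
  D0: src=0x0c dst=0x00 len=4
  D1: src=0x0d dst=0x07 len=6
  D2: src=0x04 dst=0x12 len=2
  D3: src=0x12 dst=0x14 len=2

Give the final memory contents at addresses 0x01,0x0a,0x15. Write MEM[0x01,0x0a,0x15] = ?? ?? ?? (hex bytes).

MEM[0x01,0x0a,0x15] = c1 df b8

  after D0: wrote 4B at 0x00 = 92c175c4
  after D1: wrote 6B at 0x07 = c175c4df5e9a
  after D2: wrote 2B at 0x12 = 43b8
  after D3: wrote 2B at 0x14 = 43b8
query mem[0x01]=0xc1, mem[0x0a]=0xdf, mem[0x15]=0xb8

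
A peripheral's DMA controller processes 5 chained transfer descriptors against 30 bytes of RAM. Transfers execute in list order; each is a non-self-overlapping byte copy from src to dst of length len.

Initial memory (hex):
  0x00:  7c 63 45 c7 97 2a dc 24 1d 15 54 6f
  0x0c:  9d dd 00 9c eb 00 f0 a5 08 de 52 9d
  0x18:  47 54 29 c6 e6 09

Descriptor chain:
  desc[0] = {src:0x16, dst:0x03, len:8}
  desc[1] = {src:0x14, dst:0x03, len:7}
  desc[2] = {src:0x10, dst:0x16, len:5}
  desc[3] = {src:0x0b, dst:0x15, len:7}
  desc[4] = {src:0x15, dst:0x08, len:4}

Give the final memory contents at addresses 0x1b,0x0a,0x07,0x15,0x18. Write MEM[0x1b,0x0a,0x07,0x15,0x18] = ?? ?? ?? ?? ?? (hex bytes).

MEM[0x1b,0x0a,0x07,0x15,0x18] = 00 dd 47 6f 00

[0] 0x16->0x03 len=8 : 52 9d 47 54 29 c6 e6 09
[1] 0x14->0x03 len=7 : 08 de 52 9d 47 54 29
[2] 0x10->0x16 len=5 : eb 00 f0 a5 08
[3] 0x0b->0x15 len=7 : 6f 9d dd 00 9c eb 00
[4] 0x15->0x08 len=4 : 6f 9d dd 00
query mem[0x1b]=0x00, mem[0x0a]=0xdd, mem[0x07]=0x47, mem[0x15]=0x6f, mem[0x18]=0x00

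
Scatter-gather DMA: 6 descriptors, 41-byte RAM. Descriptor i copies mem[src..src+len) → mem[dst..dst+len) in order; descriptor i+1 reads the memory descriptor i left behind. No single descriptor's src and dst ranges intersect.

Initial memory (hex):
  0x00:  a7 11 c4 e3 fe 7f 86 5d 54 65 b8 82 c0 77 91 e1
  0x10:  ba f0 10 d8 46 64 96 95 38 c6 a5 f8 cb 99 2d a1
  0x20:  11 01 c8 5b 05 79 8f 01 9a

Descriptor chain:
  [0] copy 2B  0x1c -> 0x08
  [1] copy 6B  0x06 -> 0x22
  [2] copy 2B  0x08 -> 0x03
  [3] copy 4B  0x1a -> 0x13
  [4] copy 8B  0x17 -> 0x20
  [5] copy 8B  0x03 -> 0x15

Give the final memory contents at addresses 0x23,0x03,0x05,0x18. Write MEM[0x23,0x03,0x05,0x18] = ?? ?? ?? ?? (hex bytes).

MEM[0x23,0x03,0x05,0x18] = a5 cb 7f 86

  after D0: wrote 2B at 0x08 = cb99
  after D1: wrote 6B at 0x22 = 865dcb99b882
  after D2: wrote 2B at 0x03 = cb99
  after D3: wrote 4B at 0x13 = a5f8cb99
  after D4: wrote 8B at 0x20 = 9538c6a5f8cb992d
  after D5: wrote 8B at 0x15 = cb997f865dcb99b8
query mem[0x23]=0xa5, mem[0x03]=0xcb, mem[0x05]=0x7f, mem[0x18]=0x86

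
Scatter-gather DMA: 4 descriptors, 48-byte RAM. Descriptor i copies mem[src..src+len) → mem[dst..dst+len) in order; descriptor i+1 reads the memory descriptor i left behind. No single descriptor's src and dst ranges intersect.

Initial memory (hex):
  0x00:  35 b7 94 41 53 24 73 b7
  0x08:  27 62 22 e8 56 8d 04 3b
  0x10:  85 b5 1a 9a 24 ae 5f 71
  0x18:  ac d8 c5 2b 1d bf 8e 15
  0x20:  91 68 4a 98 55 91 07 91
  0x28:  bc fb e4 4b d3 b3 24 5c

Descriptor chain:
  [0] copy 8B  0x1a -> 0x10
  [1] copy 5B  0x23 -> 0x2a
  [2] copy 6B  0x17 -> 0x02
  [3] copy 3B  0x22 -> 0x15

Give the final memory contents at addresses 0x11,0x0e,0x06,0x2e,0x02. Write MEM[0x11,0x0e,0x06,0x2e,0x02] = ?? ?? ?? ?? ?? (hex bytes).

MEM[0x11,0x0e,0x06,0x2e,0x02] = 2b 04 2b 91 68

#0 dst[0x10+8] := {0xc5,0x2b,0x1d,0xbf,0x8e,0x15,0x91,0x68}
#1 dst[0x2a+5] := {0x98,0x55,0x91,0x07,0x91}
#2 dst[0x02+6] := {0x68,0xac,0xd8,0xc5,0x2b,0x1d}
#3 dst[0x15+3] := {0x4a,0x98,0x55}
query mem[0x11]=0x2b, mem[0x0e]=0x04, mem[0x06]=0x2b, mem[0x2e]=0x91, mem[0x02]=0x68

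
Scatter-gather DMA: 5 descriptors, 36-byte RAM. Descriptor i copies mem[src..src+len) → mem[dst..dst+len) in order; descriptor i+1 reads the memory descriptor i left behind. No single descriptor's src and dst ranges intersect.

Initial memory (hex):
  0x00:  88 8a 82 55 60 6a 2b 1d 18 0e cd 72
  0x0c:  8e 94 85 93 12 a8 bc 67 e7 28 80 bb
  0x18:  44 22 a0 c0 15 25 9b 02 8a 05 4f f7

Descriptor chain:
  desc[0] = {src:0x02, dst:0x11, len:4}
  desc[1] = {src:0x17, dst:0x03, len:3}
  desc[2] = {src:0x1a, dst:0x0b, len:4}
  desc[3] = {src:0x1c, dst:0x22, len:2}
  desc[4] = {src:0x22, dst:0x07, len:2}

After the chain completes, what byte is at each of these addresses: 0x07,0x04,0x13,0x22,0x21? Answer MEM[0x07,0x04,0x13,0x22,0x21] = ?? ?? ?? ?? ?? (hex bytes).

MEM[0x07,0x04,0x13,0x22,0x21] = 15 44 60 15 05

[0] 0x02->0x11 len=4 : 82 55 60 6a
[1] 0x17->0x03 len=3 : bb 44 22
[2] 0x1a->0x0b len=4 : a0 c0 15 25
[3] 0x1c->0x22 len=2 : 15 25
[4] 0x22->0x07 len=2 : 15 25
query mem[0x07]=0x15, mem[0x04]=0x44, mem[0x13]=0x60, mem[0x22]=0x15, mem[0x21]=0x05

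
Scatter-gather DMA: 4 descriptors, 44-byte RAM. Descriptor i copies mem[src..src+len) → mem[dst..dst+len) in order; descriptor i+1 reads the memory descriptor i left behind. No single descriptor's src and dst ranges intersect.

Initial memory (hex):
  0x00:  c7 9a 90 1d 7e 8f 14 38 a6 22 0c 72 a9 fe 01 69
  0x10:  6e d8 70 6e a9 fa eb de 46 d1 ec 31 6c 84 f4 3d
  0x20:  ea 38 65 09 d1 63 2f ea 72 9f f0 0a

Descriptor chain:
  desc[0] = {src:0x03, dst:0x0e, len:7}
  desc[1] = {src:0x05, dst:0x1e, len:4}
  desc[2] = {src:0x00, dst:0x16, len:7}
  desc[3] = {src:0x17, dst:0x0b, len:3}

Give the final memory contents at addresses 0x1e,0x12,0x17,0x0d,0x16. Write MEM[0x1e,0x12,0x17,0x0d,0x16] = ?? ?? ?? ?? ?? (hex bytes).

[0] 0x03->0x0e len=7 : 1d 7e 8f 14 38 a6 22
[1] 0x05->0x1e len=4 : 8f 14 38 a6
[2] 0x00->0x16 len=7 : c7 9a 90 1d 7e 8f 14
[3] 0x17->0x0b len=3 : 9a 90 1d
query mem[0x1e]=0x8f, mem[0x12]=0x38, mem[0x17]=0x9a, mem[0x0d]=0x1d, mem[0x16]=0xc7

MEM[0x1e,0x12,0x17,0x0d,0x16] = 8f 38 9a 1d c7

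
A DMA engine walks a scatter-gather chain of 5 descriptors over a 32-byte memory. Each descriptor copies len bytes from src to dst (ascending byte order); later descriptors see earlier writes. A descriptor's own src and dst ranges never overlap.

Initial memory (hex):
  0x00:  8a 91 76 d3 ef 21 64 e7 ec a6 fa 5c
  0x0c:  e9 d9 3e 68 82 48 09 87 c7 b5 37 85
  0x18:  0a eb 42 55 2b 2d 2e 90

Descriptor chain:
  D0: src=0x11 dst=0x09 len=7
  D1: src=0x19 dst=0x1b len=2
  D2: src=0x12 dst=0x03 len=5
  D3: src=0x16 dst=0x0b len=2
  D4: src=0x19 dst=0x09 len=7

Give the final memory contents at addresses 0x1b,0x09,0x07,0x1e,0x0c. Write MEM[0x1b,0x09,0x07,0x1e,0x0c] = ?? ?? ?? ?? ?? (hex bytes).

MEM[0x1b,0x09,0x07,0x1e,0x0c] = eb eb 37 2e 42

D0: mem[0x09..0x0f] <- [48 09 87 c7 b5 37 85]
D1: mem[0x1b..0x1c] <- [eb 42]
D2: mem[0x03..0x07] <- [09 87 c7 b5 37]
D3: mem[0x0b..0x0c] <- [37 85]
D4: mem[0x09..0x0f] <- [eb 42 eb 42 2d 2e 90]
query mem[0x1b]=0xeb, mem[0x09]=0xeb, mem[0x07]=0x37, mem[0x1e]=0x2e, mem[0x0c]=0x42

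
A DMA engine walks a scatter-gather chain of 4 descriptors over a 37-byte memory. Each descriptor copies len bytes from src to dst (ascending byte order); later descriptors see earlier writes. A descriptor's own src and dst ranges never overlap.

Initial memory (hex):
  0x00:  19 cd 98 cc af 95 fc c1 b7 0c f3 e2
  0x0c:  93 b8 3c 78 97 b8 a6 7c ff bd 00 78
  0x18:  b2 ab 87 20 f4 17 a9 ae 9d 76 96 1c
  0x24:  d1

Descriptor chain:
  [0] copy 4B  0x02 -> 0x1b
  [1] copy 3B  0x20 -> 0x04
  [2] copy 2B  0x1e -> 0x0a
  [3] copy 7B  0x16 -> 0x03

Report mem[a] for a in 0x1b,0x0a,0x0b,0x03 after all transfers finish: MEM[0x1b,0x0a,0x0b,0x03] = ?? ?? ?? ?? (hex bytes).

#0 dst[0x1b+4] := {0x98,0xcc,0xaf,0x95}
#1 dst[0x04+3] := {0x9d,0x76,0x96}
#2 dst[0x0a+2] := {0x95,0xae}
#3 dst[0x03+7] := {0x00,0x78,0xb2,0xab,0x87,0x98,0xcc}
query mem[0x1b]=0x98, mem[0x0a]=0x95, mem[0x0b]=0xae, mem[0x03]=0x00

MEM[0x1b,0x0a,0x0b,0x03] = 98 95 ae 00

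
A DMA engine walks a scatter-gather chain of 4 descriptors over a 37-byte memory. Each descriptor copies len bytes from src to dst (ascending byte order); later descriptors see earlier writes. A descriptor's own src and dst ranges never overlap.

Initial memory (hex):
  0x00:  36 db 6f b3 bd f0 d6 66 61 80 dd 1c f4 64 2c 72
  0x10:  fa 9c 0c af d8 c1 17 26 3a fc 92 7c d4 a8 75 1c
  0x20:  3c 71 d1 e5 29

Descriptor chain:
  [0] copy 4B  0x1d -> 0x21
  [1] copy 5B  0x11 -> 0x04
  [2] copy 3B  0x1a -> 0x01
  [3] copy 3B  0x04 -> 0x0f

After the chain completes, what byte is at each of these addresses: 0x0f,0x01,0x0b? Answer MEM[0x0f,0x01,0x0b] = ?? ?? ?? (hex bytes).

D0: mem[0x21..0x24] <- [a8 75 1c 3c]
D1: mem[0x04..0x08] <- [9c 0c af d8 c1]
D2: mem[0x01..0x03] <- [92 7c d4]
D3: mem[0x0f..0x11] <- [9c 0c af]
query mem[0x0f]=0x9c, mem[0x01]=0x92, mem[0x0b]=0x1c

MEM[0x0f,0x01,0x0b] = 9c 92 1c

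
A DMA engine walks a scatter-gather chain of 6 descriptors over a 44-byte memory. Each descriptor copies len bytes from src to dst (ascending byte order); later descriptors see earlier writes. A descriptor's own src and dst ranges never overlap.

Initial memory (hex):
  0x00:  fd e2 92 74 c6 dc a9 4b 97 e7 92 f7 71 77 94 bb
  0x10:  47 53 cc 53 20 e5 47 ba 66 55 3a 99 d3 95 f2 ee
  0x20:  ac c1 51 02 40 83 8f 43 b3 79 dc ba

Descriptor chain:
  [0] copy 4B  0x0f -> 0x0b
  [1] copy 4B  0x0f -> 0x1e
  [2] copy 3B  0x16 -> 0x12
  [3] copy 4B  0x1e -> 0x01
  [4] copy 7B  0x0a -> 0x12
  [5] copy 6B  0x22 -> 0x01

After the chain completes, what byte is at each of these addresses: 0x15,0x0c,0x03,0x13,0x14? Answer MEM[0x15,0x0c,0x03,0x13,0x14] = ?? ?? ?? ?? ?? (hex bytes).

MEM[0x15,0x0c,0x03,0x13,0x14] = 53 47 40 bb 47

[0] 0x0f->0x0b len=4 : bb 47 53 cc
[1] 0x0f->0x1e len=4 : bb 47 53 cc
[2] 0x16->0x12 len=3 : 47 ba 66
[3] 0x1e->0x01 len=4 : bb 47 53 cc
[4] 0x0a->0x12 len=7 : 92 bb 47 53 cc bb 47
[5] 0x22->0x01 len=6 : 51 02 40 83 8f 43
query mem[0x15]=0x53, mem[0x0c]=0x47, mem[0x03]=0x40, mem[0x13]=0xbb, mem[0x14]=0x47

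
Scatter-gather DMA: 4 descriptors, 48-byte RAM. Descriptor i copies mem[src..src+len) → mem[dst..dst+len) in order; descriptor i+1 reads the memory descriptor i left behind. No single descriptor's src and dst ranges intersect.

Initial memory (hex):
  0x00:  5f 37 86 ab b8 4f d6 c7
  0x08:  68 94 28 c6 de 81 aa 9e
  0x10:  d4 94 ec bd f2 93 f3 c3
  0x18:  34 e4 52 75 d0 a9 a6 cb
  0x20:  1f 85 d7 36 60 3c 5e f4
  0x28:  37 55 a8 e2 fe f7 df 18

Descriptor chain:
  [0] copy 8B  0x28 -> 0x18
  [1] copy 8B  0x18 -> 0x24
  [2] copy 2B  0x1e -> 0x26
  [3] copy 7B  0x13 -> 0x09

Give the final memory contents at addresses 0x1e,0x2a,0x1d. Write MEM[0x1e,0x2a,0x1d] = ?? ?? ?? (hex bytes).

[0] 0x28->0x18 len=8 : 37 55 a8 e2 fe f7 df 18
[1] 0x18->0x24 len=8 : 37 55 a8 e2 fe f7 df 18
[2] 0x1e->0x26 len=2 : df 18
[3] 0x13->0x09 len=7 : bd f2 93 f3 c3 37 55
query mem[0x1e]=0xdf, mem[0x2a]=0xdf, mem[0x1d]=0xf7

MEM[0x1e,0x2a,0x1d] = df df f7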